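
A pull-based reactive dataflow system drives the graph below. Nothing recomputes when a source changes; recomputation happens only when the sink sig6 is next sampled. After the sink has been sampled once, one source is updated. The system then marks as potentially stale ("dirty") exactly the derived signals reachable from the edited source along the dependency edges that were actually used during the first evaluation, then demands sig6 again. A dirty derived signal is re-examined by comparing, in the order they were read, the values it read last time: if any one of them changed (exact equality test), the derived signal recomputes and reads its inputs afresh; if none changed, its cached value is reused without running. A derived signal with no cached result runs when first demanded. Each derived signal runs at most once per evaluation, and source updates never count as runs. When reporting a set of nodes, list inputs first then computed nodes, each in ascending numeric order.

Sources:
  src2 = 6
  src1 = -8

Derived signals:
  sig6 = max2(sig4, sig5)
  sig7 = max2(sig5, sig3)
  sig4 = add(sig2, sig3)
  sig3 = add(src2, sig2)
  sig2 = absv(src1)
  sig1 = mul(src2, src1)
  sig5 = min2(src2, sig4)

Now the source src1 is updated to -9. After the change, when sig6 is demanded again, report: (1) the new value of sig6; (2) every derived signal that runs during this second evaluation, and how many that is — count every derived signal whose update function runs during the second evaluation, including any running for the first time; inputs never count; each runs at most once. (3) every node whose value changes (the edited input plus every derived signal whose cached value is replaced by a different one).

First evaluation (everything demanded from the output):
  sig2 = absv(-8) = 8
  sig3 = add(6, 8) = 14
  sig4 = add(8, 14) = 22
  sig5 = min2(6, 22) = 6
  sig6 = max2(22, 6) = 22

Propagation after the edit:
  sig2: runs — src1 -8->-9; result 9.
  sig3: runs — sig2 8->9; result 15.
  sig4: runs — sig2 8->9; sig3 14->15; result 24.
  sig5: runs — sig4 22->24; result 6 (same value as before).
  sig6: runs — sig4 22->24; result 24.

New value of sig6: 24.
Derived signals that run: sig2, sig3, sig4, sig5, sig6 — 5 in total.
Values that change: src1, sig2, sig3, sig4, sig6.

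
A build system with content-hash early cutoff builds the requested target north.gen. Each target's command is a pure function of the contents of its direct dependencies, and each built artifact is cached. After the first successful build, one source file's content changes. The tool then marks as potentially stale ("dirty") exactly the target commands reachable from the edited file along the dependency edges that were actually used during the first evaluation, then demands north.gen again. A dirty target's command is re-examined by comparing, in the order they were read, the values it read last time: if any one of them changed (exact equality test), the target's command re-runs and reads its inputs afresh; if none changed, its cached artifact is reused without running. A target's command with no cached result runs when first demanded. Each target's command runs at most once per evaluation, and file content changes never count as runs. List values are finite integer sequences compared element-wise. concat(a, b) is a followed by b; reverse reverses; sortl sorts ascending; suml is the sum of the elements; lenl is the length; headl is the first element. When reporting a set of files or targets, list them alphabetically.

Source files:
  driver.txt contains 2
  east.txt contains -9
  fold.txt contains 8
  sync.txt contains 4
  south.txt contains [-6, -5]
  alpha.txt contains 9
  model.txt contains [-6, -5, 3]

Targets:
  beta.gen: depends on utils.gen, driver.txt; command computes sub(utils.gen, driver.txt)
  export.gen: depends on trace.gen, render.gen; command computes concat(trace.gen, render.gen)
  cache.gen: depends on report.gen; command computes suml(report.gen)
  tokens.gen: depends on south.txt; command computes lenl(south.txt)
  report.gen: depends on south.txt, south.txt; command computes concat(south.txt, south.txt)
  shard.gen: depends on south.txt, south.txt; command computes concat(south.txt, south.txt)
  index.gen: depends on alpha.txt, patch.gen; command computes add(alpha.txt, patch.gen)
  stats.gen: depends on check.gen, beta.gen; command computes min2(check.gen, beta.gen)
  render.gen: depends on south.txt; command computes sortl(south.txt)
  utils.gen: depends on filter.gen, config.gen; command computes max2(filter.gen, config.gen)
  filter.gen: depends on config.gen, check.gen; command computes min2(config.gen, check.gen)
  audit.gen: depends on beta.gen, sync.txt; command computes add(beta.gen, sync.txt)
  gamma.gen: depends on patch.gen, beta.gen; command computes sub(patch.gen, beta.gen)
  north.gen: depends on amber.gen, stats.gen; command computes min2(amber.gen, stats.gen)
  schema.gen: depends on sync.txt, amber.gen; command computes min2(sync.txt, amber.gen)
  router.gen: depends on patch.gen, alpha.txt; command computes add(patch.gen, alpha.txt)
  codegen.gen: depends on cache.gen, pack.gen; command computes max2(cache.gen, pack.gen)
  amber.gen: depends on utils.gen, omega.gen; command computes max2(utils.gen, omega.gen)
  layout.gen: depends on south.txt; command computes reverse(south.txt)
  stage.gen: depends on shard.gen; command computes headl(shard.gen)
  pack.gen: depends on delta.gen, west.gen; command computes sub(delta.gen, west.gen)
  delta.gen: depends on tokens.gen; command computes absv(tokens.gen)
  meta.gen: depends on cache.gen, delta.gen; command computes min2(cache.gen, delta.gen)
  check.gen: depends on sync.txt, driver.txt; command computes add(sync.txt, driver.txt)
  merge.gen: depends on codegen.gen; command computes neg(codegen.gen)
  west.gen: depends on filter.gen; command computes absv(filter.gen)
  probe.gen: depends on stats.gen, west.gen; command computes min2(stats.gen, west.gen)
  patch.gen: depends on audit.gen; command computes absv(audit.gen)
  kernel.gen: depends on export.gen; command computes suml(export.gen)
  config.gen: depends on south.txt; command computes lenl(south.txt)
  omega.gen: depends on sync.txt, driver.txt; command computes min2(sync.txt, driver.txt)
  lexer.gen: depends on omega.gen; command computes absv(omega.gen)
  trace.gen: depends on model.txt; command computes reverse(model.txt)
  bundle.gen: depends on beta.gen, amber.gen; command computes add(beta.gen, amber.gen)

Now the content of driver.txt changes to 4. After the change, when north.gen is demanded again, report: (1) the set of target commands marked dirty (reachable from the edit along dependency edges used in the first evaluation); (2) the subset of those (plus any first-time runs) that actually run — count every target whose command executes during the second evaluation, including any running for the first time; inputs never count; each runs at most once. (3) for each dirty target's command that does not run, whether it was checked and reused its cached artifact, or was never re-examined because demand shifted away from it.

Marked dirty: amber.gen, beta.gen, check.gen, filter.gen, north.gen, omega.gen, stats.gen, utils.gen.
Target commands that run: amber.gen, beta.gen, check.gen, filter.gen, north.gen, omega.gen, stats.gen — 7 in total.
Checked but reused from cache: utils.gen.
Key observation: the cutoff stops propagation at utils.gen — its inputs' values are unchanged, so it reuses its cache.

First evaluation (everything demanded from the output):
  check.gen = add(4, 2) = 6
  config.gen = lenl([-6, -5]) = 2
  filter.gen = min2(2, 6) = 2
  omega.gen = min2(4, 2) = 2
  utils.gen = max2(2, 2) = 2
  amber.gen = max2(2, 2) = 2
  beta.gen = sub(2, 2) = 0
  stats.gen = min2(6, 0) = 0
  north.gen = min2(2, 0) = 0

Propagation after the edit:
  check.gen: runs — driver.txt 2->4; result 8.
  filter.gen: runs — check.gen 6->8; result 2 (same value as before).
  omega.gen: runs — driver.txt 2->4; result 4.
  utils.gen: checked — values it read are unchanged (filter.gen unchanged, config.gen unchanged); reused cached 2 without running.
  amber.gen: runs — omega.gen 2->4; result 4.
  beta.gen: runs — driver.txt 2->4; result -2.
  stats.gen: runs — check.gen 6->8; beta.gen 0->-2; result -2.
  north.gen: runs — amber.gen 2->4; stats.gen 0->-2; result -2.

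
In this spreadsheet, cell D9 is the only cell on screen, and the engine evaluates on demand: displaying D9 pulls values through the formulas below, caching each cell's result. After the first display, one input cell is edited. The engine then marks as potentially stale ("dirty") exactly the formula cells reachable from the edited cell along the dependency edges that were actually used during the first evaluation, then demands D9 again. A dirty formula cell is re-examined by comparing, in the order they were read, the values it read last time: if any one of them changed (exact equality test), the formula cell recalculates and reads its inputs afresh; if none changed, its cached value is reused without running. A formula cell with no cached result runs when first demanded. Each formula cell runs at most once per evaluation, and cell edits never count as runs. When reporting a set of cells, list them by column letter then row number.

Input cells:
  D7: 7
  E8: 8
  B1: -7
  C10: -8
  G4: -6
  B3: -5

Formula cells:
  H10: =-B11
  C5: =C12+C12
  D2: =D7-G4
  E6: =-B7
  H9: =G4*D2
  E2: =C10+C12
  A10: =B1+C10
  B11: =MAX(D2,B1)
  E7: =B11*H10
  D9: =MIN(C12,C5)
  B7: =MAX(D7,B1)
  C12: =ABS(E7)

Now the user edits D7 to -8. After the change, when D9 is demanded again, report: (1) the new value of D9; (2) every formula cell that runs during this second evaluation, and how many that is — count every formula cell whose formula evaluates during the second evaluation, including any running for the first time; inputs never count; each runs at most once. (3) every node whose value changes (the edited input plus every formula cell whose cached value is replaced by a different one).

Initial pass — values computed on the first demand:
  D2 = 7 - -6 = 13
  B11 = MAX(13, -7) = 13
  H10 = -(13) = -13
  E7 = 13 * -13 = -169
  C12 = ABS(-169) = 169
  C5 = 169 + 169 = 338
  D9 = MIN(169, 338) = 169

Second demand — change propagation:
  D2: re-runs because D7 7->-8; new result -2.
  B11: re-runs because D2 13->-2; new result -2.
  H10: re-runs because B11 13->-2; new result 2.
  E7: re-runs because B11 13->-2; H10 -13->2; new result -4.
  C12: re-runs because E7 -169->-4; new result 4.
  C5: re-runs because C12 169->4; C12 169->4; new result 8.
  D9: re-runs because C12 169->4; C5 338->8; new result 4.

D9 now evaluates to 4.
Run set: B11, C5, C12, D2, D9, E7, H10 (7 run).
Changed values: B11, C5, C12, D2, D7, D9, E7, H10.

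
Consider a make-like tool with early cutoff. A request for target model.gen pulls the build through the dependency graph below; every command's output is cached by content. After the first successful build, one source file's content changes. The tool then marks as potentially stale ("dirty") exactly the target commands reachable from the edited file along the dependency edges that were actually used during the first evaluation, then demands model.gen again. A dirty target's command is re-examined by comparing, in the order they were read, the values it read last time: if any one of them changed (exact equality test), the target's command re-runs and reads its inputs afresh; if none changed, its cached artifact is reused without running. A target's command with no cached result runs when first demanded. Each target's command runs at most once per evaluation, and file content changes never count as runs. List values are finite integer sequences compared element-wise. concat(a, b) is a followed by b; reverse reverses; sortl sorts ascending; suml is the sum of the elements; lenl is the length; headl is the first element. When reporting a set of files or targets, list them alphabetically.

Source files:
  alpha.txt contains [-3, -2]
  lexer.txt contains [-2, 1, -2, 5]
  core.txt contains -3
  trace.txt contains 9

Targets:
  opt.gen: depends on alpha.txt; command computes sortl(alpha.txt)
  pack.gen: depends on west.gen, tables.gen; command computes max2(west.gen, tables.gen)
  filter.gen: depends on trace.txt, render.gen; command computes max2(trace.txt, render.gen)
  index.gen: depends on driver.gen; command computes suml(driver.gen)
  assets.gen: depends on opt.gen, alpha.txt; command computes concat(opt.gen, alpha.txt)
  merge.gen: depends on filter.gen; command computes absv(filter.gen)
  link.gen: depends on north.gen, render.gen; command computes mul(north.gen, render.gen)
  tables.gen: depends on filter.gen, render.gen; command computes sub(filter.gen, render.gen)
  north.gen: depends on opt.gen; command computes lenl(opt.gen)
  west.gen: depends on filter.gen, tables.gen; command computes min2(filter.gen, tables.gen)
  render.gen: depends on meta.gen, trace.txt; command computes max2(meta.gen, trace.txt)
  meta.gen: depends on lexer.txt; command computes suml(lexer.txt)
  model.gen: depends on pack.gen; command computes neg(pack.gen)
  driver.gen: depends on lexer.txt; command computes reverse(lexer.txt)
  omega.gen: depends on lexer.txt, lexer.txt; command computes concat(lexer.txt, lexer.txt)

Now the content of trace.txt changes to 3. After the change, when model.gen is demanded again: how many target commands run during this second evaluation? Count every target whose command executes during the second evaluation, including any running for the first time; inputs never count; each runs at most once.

4 target commands run: filter.gen, render.gen, tables.gen, west.gen.
Note where the cutoff bites: pack.gen is checked, finds nothing changed, and keeps its cache.

First demand of the output computes:
  meta.gen = suml([-2, 1, -2, 5]) = 2
  render.gen = max2(2, 9) = 9
  filter.gen = max2(9, 9) = 9
  tables.gen = sub(9, 9) = 0
  west.gen = min2(9, 0) = 0
  pack.gen = max2(0, 0) = 0
  model.gen = neg(0) = 0

After the edit, cleaning proceeds:
  render.gen: a read changed (trace.txt 9->3) — executes, giving 3.
  filter.gen: a read changed (trace.txt 9->3; render.gen 9->3) — executes, giving 3.
  tables.gen: a read changed (filter.gen 9->3; render.gen 9->3) — executes, giving 0 — identical to its old value.
  west.gen: a read changed (filter.gen 9->3) — executes, giving 0 — identical to its old value.
  pack.gen: dirty, but its reads are unchanged (west.gen unchanged, tables.gen unchanged); cached 0 stands.
  model.gen: dirty, but its reads are unchanged (pack.gen unchanged); cached 0 stands.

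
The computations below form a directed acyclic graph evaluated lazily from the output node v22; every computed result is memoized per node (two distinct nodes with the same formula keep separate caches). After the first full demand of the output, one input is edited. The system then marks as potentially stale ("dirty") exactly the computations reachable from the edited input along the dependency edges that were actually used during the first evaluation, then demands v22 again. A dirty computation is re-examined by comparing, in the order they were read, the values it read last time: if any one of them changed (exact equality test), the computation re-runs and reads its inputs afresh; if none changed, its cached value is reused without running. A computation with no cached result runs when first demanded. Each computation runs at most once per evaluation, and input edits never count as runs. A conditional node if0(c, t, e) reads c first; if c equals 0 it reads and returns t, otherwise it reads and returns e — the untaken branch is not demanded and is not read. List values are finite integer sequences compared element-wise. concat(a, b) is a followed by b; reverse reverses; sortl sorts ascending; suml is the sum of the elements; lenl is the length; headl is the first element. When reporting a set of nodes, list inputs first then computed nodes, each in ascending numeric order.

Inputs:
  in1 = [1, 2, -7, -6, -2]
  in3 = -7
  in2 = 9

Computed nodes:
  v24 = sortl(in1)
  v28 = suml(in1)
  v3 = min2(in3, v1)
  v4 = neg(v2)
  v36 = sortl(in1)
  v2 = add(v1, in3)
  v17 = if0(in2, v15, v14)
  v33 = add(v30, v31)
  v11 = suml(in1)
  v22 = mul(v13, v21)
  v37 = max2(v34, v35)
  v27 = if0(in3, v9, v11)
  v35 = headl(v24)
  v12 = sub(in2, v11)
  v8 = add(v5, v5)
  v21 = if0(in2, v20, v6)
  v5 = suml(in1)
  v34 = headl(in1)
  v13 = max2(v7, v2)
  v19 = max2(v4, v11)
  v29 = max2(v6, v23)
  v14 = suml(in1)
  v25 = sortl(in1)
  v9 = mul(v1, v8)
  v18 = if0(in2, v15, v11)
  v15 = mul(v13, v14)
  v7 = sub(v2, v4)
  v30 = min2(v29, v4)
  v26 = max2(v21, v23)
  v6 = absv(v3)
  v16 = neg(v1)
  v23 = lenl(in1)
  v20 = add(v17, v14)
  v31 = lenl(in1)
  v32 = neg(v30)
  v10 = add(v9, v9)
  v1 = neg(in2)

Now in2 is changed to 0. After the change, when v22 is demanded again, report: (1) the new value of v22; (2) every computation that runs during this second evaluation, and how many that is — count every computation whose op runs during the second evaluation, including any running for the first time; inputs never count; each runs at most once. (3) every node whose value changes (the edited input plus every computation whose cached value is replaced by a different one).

First demand of the output computes:
  v1 = neg(9) = -9
  v2 = add(-9, -7) = -16
  v3 = min2(-7, -9) = -9
  v4 = neg(-16) = 16
  v6 = absv(-9) = 9
  v7 = sub(-16, 16) = -32
  v13 = max2(-32, -16) = -16
  v21 = if0(in2=9 -> else branch v6) = 9
  v22 = mul(-16, 9) = -144

After the edit, cleaning proceeds:
  v1: a read changed (in2 9->0) — executes, giving 0.
  v2: a read changed (v1 -9->0) — executes, giving -7.
  v3: stays stale; no demand reaches it after the flip.
  v4: a read changed (v2 -16->-7) — executes, giving 7.
  v6: stays stale; no demand reaches it after the flip.
  v7: a read changed (v2 -16->-7; v4 16->7) — executes, giving -14.
  v13: a read changed (v7 -32->-14; v2 -16->-7) — executes, giving -7.
  v14: had never run; runs now, result -12.
  v15: had never run; runs now, result 84.
  v17: had never run; runs now, result 84.
  v20: had never run; runs now, result 72.
  v21: a read changed (in2 9->0) — executes, giving 72.
  v22: a read changed (v13 -16->-7; v21 9->72) — executes, giving -504.

Note the branch switch — demand abandons v3, v6, which are never re-examined.

Demanding v22 again yields -504.
11 computations run: v1, v2, v4, v7, v13, v14, v15, v17, v20, v21, v22.
The nodes whose values change: in2, v1, v2, v4, v7, v13, v21, v22.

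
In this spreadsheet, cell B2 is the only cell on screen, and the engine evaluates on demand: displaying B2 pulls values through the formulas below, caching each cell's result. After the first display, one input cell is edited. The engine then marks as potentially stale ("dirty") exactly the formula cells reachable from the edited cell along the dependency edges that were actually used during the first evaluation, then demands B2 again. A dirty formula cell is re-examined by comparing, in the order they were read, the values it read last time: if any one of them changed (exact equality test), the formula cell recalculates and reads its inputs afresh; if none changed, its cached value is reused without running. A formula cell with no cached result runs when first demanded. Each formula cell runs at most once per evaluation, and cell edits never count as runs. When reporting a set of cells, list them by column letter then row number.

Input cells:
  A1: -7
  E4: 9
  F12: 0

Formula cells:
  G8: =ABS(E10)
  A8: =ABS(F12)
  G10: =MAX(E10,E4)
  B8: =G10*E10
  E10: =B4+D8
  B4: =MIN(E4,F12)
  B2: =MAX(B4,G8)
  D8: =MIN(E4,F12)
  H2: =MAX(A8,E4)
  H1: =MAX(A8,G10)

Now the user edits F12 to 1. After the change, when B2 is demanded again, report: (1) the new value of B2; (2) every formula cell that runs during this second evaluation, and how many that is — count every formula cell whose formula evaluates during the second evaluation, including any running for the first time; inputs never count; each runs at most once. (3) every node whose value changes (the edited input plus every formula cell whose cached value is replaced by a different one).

B2 now evaluates to 2.
Run set: B2, B4, D8, E10, G8 (5 run).
Changed values: B2, B4, D8, E10, F12, G8.

Initial pass — values computed on the first demand:
  B4 = MIN(9, 0) = 0
  D8 = MIN(9, 0) = 0
  E10 = 0 + 0 = 0
  G8 = ABS(0) = 0
  B2 = MAX(0, 0) = 0

Second demand — change propagation:
  B4: re-runs because F12 0->1; new result 1.
  D8: re-runs because F12 0->1; new result 1.
  E10: re-runs because B4 0->1; D8 0->1; new result 2.
  G8: re-runs because E10 0->2; new result 2.
  B2: re-runs because B4 0->1; G8 0->2; new result 2.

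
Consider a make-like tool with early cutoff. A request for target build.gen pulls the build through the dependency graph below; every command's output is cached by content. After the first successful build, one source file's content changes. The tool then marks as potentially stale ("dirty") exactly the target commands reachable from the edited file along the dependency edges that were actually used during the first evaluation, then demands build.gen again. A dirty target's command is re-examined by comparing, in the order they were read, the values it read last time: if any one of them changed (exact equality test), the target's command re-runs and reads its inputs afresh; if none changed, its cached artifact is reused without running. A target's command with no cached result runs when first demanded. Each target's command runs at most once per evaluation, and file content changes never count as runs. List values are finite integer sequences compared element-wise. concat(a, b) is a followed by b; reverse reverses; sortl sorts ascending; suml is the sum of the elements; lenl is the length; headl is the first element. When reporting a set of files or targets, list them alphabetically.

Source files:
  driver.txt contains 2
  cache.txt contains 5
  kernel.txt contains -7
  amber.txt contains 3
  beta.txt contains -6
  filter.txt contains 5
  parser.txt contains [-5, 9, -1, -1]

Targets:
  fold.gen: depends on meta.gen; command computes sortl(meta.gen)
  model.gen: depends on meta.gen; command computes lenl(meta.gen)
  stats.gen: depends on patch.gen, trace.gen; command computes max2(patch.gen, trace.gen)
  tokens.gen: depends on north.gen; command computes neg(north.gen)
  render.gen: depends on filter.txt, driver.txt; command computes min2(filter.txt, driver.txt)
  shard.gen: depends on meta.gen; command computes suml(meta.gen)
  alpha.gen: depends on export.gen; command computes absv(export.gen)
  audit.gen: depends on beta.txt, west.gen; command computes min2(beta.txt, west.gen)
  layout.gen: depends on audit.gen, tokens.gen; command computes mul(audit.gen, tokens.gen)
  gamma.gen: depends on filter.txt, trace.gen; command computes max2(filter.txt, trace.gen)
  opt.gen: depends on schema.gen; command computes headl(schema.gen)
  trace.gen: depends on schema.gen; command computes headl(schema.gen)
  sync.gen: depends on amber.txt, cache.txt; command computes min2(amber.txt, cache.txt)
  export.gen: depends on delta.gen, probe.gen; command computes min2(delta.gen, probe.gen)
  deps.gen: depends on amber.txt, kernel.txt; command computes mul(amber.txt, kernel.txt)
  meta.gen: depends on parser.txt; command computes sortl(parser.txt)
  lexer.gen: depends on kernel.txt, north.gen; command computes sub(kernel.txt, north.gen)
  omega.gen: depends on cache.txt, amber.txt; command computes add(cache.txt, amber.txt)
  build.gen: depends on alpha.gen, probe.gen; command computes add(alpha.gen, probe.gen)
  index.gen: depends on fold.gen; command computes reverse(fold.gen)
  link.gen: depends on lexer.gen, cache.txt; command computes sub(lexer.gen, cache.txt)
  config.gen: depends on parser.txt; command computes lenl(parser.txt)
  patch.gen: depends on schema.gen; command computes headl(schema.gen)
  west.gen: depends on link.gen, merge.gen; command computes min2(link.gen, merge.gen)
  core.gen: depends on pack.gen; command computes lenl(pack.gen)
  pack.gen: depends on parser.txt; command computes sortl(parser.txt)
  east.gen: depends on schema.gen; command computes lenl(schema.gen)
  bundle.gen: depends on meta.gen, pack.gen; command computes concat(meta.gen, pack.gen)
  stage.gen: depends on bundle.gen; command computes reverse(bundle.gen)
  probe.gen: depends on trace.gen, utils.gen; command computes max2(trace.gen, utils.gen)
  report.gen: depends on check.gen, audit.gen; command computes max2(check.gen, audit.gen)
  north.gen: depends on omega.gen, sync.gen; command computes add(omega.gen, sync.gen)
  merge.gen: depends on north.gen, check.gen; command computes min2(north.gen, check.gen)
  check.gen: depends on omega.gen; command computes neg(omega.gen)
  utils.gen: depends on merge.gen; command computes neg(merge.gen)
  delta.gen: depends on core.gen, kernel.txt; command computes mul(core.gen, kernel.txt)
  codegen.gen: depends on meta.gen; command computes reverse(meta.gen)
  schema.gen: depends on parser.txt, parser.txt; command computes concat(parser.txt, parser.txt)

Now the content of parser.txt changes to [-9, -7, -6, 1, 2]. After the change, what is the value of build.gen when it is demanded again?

Demanding build.gen again yields 43.

First demand of the output computes:
  omega.gen = add(5, 3) = 8
  check.gen = neg(8) = -8
  pack.gen = sortl([-5, 9, -1, -1]) = [-5, -1, -1, 9]
  core.gen = lenl([-5, -1, -1, 9]) = 4
  delta.gen = mul(4, -7) = -28
  schema.gen = concat([-5, 9, -1, -1], [-5, 9, -1, -1]) = [-5, 9, -1, -1, -5, 9, -1, -1]
  sync.gen = min2(3, 5) = 3
  north.gen = add(8, 3) = 11
  merge.gen = min2(11, -8) = -8
  trace.gen = headl([-5, 9, -1, -1, -5, 9, -1, -1]) = -5
  utils.gen = neg(-8) = 8
  probe.gen = max2(-5, 8) = 8
  export.gen = min2(-28, 8) = -28
  alpha.gen = absv(-28) = 28
  build.gen = add(28, 8) = 36

After the edit, cleaning proceeds:
  pack.gen: a read changed (parser.txt [-5, 9, -1, -1]->[-9, -7, -6, 1, 2]) — executes, giving [-9, -7, -6, 1, 2].
  core.gen: a read changed (pack.gen [-5, -1, -1, 9]->[-9, -7, -6, 1, 2]) — executes, giving 5.
  delta.gen: a read changed (core.gen 4->5) — executes, giving -35.
  schema.gen: a read changed (parser.txt [-5, 9, -1, -1]->[-9, -7, -6, 1, 2]; parser.txt [-5, 9, -1, -1]->[-9, -7, -6, 1, 2]) — executes, giving [-9, -7, -6, 1, 2, -9, -7, -6, 1, 2].
  trace.gen: a read changed (schema.gen [-5, 9, -1, -1, -5, 9, -1, -1]->[-9, -7, -6, 1, 2, -9, -7, -6, 1, 2]) — executes, giving -9.
  probe.gen: a read changed (trace.gen -5->-9) — executes, giving 8 — identical to its old value.
  export.gen: a read changed (delta.gen -28->-35) — executes, giving -35.
  alpha.gen: a read changed (export.gen -28->-35) — executes, giving 35.
  build.gen: a read changed (alpha.gen 28->35) — executes, giving 43.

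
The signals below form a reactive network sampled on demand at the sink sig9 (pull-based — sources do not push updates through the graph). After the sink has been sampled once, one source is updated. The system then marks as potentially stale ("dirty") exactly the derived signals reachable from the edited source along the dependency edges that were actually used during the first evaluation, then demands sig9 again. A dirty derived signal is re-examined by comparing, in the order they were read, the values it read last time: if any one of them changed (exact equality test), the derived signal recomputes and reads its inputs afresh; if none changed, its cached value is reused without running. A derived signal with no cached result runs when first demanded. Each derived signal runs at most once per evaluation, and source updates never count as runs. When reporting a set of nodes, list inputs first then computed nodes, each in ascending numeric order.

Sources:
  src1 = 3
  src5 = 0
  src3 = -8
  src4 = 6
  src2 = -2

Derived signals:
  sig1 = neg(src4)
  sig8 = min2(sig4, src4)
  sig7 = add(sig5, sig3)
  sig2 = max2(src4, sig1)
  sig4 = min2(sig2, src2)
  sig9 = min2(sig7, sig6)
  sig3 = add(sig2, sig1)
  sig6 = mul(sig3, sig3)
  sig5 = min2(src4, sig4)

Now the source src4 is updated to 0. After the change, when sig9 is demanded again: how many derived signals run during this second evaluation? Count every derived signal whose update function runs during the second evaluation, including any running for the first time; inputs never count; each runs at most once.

Initial pass — values computed on the first demand:
  sig1 = neg(6) = -6
  sig2 = max2(6, -6) = 6
  sig3 = add(6, -6) = 0
  sig4 = min2(6, -2) = -2
  sig5 = min2(6, -2) = -2
  sig6 = mul(0, 0) = 0
  sig7 = add(-2, 0) = -2
  sig9 = min2(-2, 0) = -2

Second demand — change propagation:
  sig1: re-runs because src4 6->0; new result 0.
  sig2: re-runs because src4 6->0; sig1 -6->0; new result 0.
  sig3: re-runs because sig2 6->0; sig1 -6->0; new result 0 (unchanged).
  sig4: re-runs because sig2 6->0; new result -2 (unchanged).
  sig5: re-runs because src4 6->0; new result -2 (unchanged).
  sig6: re-examined; everything it read last time is the same (sig3 unchanged, sig3 unchanged) — cache 0 kept, no run.
  sig7: re-examined; everything it read last time is the same (sig5 unchanged, sig3 unchanged) — cache -2 kept, no run.
  sig9: re-examined; everything it read last time is the same (sig7 unchanged, sig6 unchanged) — cache -2 kept, no run.

The important point: at sig6 every value read last time is unchanged, so the dirty flag clears without a run.

Run set: sig1, sig2, sig3, sig4, sig5 (5 run).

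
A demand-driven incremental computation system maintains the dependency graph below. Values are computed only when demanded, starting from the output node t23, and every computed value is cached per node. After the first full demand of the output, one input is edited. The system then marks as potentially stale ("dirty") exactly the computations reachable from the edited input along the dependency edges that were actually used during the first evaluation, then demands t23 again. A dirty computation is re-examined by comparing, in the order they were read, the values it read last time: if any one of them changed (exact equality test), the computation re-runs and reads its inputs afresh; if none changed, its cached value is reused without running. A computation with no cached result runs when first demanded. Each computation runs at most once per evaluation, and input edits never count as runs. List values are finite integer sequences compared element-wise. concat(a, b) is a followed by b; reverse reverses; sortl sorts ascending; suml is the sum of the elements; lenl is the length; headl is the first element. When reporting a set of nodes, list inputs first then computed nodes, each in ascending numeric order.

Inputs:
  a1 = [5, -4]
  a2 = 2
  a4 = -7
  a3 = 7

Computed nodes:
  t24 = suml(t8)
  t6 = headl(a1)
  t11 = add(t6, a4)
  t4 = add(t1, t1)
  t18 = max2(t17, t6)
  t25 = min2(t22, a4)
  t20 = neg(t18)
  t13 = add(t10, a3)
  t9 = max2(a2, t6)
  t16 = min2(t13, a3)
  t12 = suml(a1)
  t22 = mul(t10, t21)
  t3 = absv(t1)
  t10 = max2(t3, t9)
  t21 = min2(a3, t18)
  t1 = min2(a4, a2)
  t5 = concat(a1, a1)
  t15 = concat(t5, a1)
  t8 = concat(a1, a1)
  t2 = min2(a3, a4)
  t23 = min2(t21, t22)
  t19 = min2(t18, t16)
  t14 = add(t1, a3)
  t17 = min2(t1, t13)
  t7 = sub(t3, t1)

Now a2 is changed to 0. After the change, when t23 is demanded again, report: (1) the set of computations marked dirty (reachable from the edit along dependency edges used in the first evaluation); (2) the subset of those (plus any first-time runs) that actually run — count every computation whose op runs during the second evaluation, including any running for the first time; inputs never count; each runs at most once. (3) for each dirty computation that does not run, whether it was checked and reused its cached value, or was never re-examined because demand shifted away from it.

First evaluation (everything demanded from the output):
  t1 = min2(-7, 2) = -7
  t3 = absv(-7) = 7
  t6 = headl([5, -4]) = 5
  t9 = max2(2, 5) = 5
  t10 = max2(7, 5) = 7
  t13 = add(7, 7) = 14
  t17 = min2(-7, 14) = -7
  t18 = max2(-7, 5) = 5
  t21 = min2(7, 5) = 5
  t22 = mul(7, 5) = 35
  t23 = min2(5, 35) = 5

Propagation after the edit:
  t1: runs — a2 2->0; result -7 (same value as before).
  t3: checked — values it read are unchanged (t1 unchanged); reused cached 7 without running.
  t9: runs — a2 2->0; result 5 (same value as before).
  t10: checked — values it read are unchanged (t3 unchanged, t9 unchanged); reused cached 7 without running.
  t13: checked — values it read are unchanged (t10 unchanged, a3 unchanged); reused cached 14 without running.
  t17: checked — values it read are unchanged (t1 unchanged, t13 unchanged); reused cached -7 without running.
  t18: checked — values it read are unchanged (t17 unchanged, t6 unchanged); reused cached 5 without running.
  t21: checked — values it read are unchanged (a3 unchanged, t18 unchanged); reused cached 5 without running.
  t22: checked — values it read are unchanged (t10 unchanged, t21 unchanged); reused cached 35 without running.
  t23: checked — values it read are unchanged (t21 unchanged, t22 unchanged); reused cached 5 without running.

Key observation: the cutoff stops propagation at t3 — its inputs' values are unchanged, so it reuses its cache.

Marked dirty: t1, t3, t9, t10, t13, t17, t18, t21, t22, t23.
Computations that run: t1, t9 — 2 in total.
Checked but reused from cache: t3, t10, t13, t17, t18, t21, t22, t23.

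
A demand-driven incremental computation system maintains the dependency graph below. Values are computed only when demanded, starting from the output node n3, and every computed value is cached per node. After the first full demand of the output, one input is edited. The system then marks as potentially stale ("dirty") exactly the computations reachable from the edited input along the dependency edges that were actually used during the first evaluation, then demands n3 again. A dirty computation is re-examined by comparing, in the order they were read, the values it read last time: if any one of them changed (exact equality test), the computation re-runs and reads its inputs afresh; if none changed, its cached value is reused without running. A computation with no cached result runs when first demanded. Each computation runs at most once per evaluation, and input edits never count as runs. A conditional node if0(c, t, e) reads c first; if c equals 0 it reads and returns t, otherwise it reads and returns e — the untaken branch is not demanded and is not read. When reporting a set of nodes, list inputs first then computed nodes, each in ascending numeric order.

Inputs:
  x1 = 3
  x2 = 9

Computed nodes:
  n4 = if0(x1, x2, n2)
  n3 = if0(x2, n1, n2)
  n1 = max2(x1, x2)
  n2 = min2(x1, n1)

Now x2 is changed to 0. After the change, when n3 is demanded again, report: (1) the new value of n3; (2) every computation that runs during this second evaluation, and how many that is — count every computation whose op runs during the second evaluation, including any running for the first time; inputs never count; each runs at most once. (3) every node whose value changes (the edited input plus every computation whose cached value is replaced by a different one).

New value of n3: 3.
Computations that run: n1, n3 — 2 in total.
Values that change: x2, n1.
Key observation: a condition flipped, so demand moved to the other branch — n2 is never re-examined.

First evaluation (everything demanded from the output):
  n1 = max2(3, 9) = 9
  n2 = min2(3, 9) = 3
  n3 = if0(x2=9 -> else branch n2) = 3

Propagation after the edit:
  n1: runs — x2 9->0; result 3.
  n2: marked dirty but never re-examined — demand shifted away from it.
  n3: runs — x2 9->0; result 3 (same value as before).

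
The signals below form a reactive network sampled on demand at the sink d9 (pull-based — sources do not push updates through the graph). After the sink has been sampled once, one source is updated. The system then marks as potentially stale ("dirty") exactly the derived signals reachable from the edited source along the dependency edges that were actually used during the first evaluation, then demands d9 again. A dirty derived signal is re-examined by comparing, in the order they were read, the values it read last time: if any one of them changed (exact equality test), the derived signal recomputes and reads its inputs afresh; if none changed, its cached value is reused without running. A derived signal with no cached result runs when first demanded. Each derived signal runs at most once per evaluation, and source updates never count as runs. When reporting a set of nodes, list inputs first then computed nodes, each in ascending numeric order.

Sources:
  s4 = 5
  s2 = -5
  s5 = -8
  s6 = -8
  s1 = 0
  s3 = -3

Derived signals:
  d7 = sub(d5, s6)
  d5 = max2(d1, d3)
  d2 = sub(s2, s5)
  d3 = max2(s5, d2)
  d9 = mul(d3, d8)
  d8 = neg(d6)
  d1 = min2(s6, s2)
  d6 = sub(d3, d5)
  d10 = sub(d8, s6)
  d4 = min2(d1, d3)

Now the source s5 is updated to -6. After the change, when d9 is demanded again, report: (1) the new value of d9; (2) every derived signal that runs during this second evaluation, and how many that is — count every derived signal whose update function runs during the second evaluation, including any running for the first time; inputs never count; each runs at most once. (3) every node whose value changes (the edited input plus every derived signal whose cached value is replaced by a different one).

Initial pass — values computed on the first demand:
  d1 = min2(-8, -5) = -8
  d2 = sub(-5, -8) = 3
  d3 = max2(-8, 3) = 3
  d5 = max2(-8, 3) = 3
  d6 = sub(3, 3) = 0
  d8 = neg(0) = 0
  d9 = mul(3, 0) = 0

Second demand — change propagation:
  d2: re-runs because s5 -8->-6; new result 1.
  d3: re-runs because s5 -8->-6; d2 3->1; new result 1.
  d5: re-runs because d3 3->1; new result 1.
  d6: re-runs because d3 3->1; d5 3->1; new result 0 (unchanged).
  d8: re-examined; everything it read last time is the same (d6 unchanged) — cache 0 kept, no run.
  d9: re-runs because d3 3->1; new result 0 (unchanged).

The important point: at d8 every value read last time is unchanged, so the dirty flag clears without a run.

d9 now evaluates to 0.
Run set: d2, d3, d5, d6, d9 (5 run).
Changed values: s5, d2, d3, d5.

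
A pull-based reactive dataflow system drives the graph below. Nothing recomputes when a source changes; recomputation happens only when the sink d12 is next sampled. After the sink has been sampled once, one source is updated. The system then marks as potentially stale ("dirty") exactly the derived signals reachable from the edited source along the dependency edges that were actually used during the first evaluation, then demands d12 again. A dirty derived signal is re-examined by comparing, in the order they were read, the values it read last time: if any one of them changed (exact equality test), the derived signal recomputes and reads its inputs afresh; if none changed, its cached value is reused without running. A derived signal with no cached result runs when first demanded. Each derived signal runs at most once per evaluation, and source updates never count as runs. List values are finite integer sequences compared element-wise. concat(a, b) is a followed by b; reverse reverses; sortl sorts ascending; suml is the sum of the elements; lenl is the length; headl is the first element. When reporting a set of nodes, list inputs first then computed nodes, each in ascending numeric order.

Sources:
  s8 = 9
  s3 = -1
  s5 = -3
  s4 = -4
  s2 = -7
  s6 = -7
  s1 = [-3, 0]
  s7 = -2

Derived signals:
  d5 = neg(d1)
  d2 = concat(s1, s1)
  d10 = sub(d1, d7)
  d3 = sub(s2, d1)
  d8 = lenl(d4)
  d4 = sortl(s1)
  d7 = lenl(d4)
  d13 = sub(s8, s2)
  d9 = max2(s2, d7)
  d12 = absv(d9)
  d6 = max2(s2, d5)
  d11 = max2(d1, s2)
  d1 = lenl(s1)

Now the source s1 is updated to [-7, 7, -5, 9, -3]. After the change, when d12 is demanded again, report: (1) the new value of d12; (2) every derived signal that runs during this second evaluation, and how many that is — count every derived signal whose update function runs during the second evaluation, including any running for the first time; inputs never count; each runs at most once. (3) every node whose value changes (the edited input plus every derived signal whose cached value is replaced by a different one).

First evaluation (everything demanded from the output):
  d4 = sortl([-3, 0]) = [-3, 0]
  d7 = lenl([-3, 0]) = 2
  d9 = max2(-7, 2) = 2
  d12 = absv(2) = 2

Propagation after the edit:
  d4: runs — s1 [-3, 0]->[-7, 7, -5, 9, -3]; result [-7, -5, -3, 7, 9].
  d7: runs — d4 [-3, 0]->[-7, -5, -3, 7, 9]; result 5.
  d9: runs — d7 2->5; result 5.
  d12: runs — d9 2->5; result 5.

New value of d12: 5.
Derived signals that run: d4, d7, d9, d12 — 4 in total.
Values that change: s1, d4, d7, d9, d12.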